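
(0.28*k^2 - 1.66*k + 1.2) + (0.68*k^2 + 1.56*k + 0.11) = 0.96*k^2 - 0.0999999999999999*k + 1.31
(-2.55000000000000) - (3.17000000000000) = -5.72000000000000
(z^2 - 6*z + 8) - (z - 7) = z^2 - 7*z + 15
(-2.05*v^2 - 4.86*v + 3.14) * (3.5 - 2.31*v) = 4.7355*v^3 + 4.0516*v^2 - 24.2634*v + 10.99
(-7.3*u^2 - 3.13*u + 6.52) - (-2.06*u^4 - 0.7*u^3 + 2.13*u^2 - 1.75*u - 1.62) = 2.06*u^4 + 0.7*u^3 - 9.43*u^2 - 1.38*u + 8.14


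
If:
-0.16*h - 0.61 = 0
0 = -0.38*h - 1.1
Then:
No Solution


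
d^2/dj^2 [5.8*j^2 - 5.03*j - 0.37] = 11.6000000000000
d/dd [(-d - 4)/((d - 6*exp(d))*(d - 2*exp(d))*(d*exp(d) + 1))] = ((d + 1)*(d + 4)*(d - 6*exp(d))*(d - 2*exp(d))*exp(d) - (d + 4)*(d - 6*exp(d))*(d*exp(d) + 1)*(2*exp(d) - 1) - (d + 4)*(d - 2*exp(d))*(d*exp(d) + 1)*(6*exp(d) - 1) - (d - 6*exp(d))*(d - 2*exp(d))*(d*exp(d) + 1))/((d - 6*exp(d))^2*(d - 2*exp(d))^2*(d*exp(d) + 1)^2)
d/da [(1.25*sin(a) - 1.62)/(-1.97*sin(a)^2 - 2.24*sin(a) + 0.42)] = (2.4625*sin(a)^2 - 6.3828*sin(a) - 3.1038)*cos(a)/(3.8809*sin(a)^4 + 8.8256*sin(a)^3 + 3.3628*sin(a)^2 - 1.8816*sin(a) + 0.1764)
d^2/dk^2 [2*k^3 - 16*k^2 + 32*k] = 12*k - 32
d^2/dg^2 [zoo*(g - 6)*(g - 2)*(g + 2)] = zoo*(g - 2)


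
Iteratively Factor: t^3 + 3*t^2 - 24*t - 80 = (t - 5)*(t^2 + 8*t + 16) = (t - 5)*(t + 4)*(t + 4)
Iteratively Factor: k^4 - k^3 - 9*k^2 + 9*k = (k + 3)*(k^3 - 4*k^2 + 3*k) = (k - 1)*(k + 3)*(k^2 - 3*k) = k*(k - 1)*(k + 3)*(k - 3)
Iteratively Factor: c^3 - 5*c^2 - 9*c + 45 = (c - 5)*(c^2 - 9) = (c - 5)*(c - 3)*(c + 3)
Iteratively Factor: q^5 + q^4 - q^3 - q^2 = (q)*(q^4 + q^3 - q^2 - q) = q*(q + 1)*(q^3 - q) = q*(q - 1)*(q + 1)*(q^2 + q) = q^2*(q - 1)*(q + 1)*(q + 1)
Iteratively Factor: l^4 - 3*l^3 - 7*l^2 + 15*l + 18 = (l + 1)*(l^3 - 4*l^2 - 3*l + 18) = (l - 3)*(l + 1)*(l^2 - l - 6) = (l - 3)*(l + 1)*(l + 2)*(l - 3)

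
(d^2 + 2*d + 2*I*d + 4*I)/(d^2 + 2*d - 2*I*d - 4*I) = (d + 2*I)/(d - 2*I)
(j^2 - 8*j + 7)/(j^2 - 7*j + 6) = (j - 7)/(j - 6)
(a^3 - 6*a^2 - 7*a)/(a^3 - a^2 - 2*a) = (a - 7)/(a - 2)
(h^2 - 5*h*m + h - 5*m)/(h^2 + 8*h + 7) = (h - 5*m)/(h + 7)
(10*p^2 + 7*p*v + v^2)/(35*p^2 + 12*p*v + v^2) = (2*p + v)/(7*p + v)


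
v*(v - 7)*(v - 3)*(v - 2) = v^4 - 12*v^3 + 41*v^2 - 42*v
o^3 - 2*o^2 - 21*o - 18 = (o - 6)*(o + 1)*(o + 3)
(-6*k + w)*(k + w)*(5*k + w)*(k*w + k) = -30*k^4*w - 30*k^4 - 31*k^3*w^2 - 31*k^3*w + k*w^4 + k*w^3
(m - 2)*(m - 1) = m^2 - 3*m + 2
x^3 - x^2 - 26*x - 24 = (x - 6)*(x + 1)*(x + 4)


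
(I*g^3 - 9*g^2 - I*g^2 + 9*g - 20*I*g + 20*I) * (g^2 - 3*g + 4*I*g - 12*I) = I*g^5 - 13*g^4 - 4*I*g^4 + 52*g^3 - 53*I*g^3 + 41*g^2 + 224*I*g^2 - 320*g - 168*I*g + 240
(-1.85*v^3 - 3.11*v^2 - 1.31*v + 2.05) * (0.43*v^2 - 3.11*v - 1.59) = -0.7955*v^5 + 4.4162*v^4 + 12.0503*v^3 + 9.9005*v^2 - 4.2926*v - 3.2595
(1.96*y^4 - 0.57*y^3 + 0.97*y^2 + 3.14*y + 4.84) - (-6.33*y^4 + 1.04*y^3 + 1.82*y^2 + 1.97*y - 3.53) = 8.29*y^4 - 1.61*y^3 - 0.85*y^2 + 1.17*y + 8.37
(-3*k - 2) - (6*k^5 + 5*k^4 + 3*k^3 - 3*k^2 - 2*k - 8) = -6*k^5 - 5*k^4 - 3*k^3 + 3*k^2 - k + 6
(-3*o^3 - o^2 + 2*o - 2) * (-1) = 3*o^3 + o^2 - 2*o + 2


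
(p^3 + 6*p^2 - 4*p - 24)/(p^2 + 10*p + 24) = (p^2 - 4)/(p + 4)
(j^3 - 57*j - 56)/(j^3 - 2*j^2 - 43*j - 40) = (j + 7)/(j + 5)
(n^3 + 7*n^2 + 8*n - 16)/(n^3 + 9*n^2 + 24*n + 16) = (n - 1)/(n + 1)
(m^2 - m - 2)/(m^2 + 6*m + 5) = (m - 2)/(m + 5)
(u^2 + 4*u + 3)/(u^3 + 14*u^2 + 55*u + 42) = (u + 3)/(u^2 + 13*u + 42)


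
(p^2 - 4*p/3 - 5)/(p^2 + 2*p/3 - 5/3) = (p - 3)/(p - 1)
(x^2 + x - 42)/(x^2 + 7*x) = (x - 6)/x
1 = 1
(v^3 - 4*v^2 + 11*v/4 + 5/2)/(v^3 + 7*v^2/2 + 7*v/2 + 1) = (v^2 - 9*v/2 + 5)/(v^2 + 3*v + 2)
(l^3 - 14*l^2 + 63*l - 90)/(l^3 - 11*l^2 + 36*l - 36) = (l - 5)/(l - 2)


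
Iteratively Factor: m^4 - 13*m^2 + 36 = (m + 3)*(m^3 - 3*m^2 - 4*m + 12) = (m + 2)*(m + 3)*(m^2 - 5*m + 6) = (m - 2)*(m + 2)*(m + 3)*(m - 3)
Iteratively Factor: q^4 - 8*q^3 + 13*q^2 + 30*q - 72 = (q - 4)*(q^3 - 4*q^2 - 3*q + 18) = (q - 4)*(q - 3)*(q^2 - q - 6) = (q - 4)*(q - 3)*(q + 2)*(q - 3)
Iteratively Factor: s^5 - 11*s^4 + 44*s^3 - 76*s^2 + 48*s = (s - 4)*(s^4 - 7*s^3 + 16*s^2 - 12*s) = (s - 4)*(s - 2)*(s^3 - 5*s^2 + 6*s) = s*(s - 4)*(s - 2)*(s^2 - 5*s + 6) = s*(s - 4)*(s - 2)^2*(s - 3)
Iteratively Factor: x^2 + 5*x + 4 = (x + 4)*(x + 1)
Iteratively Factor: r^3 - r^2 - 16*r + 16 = (r - 1)*(r^2 - 16) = (r - 4)*(r - 1)*(r + 4)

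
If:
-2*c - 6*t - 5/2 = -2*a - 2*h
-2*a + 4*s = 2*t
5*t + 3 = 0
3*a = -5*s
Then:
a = 3/11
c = h + 181/220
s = -9/55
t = -3/5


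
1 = 1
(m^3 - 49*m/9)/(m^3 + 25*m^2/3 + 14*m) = (m - 7/3)/(m + 6)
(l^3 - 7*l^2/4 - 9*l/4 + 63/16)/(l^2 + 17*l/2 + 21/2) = (8*l^2 - 26*l + 21)/(8*(l + 7))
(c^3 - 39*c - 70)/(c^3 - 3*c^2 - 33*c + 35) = (c + 2)/(c - 1)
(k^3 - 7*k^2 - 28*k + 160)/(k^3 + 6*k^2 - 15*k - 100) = (k - 8)/(k + 5)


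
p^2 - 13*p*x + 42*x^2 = (p - 7*x)*(p - 6*x)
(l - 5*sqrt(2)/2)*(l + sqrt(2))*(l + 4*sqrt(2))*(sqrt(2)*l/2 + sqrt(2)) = sqrt(2)*l^4/2 + sqrt(2)*l^3 + 5*l^3/2 - 17*sqrt(2)*l^2/2 + 5*l^2 - 17*sqrt(2)*l - 20*l - 40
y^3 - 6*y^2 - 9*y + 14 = (y - 7)*(y - 1)*(y + 2)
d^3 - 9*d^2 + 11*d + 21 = (d - 7)*(d - 3)*(d + 1)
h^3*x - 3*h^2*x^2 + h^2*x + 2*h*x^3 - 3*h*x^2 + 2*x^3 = (h - 2*x)*(h - x)*(h*x + x)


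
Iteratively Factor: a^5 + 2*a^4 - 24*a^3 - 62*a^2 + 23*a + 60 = (a + 3)*(a^4 - a^3 - 21*a^2 + a + 20) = (a + 1)*(a + 3)*(a^3 - 2*a^2 - 19*a + 20) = (a + 1)*(a + 3)*(a + 4)*(a^2 - 6*a + 5) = (a - 5)*(a + 1)*(a + 3)*(a + 4)*(a - 1)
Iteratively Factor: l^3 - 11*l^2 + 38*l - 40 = (l - 2)*(l^2 - 9*l + 20) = (l - 4)*(l - 2)*(l - 5)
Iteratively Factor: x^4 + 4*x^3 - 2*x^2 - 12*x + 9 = (x + 3)*(x^3 + x^2 - 5*x + 3) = (x + 3)^2*(x^2 - 2*x + 1) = (x - 1)*(x + 3)^2*(x - 1)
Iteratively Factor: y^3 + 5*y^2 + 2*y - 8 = (y + 4)*(y^2 + y - 2) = (y - 1)*(y + 4)*(y + 2)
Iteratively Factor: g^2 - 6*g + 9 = (g - 3)*(g - 3)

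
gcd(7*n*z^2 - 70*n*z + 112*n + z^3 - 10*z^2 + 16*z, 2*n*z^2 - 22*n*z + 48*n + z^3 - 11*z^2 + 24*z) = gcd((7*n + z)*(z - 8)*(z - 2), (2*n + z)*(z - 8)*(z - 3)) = z - 8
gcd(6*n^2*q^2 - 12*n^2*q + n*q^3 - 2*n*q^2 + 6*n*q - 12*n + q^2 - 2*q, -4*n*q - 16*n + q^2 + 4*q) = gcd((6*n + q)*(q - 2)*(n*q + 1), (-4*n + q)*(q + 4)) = 1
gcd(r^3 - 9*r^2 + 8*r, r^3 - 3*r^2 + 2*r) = r^2 - r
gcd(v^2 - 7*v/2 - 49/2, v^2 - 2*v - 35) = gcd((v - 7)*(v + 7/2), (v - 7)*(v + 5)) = v - 7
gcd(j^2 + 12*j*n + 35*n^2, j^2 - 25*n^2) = j + 5*n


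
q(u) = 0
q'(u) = 0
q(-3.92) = 0.00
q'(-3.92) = 0.00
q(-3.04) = 0.00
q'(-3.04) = 0.00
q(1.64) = 0.00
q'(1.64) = 0.00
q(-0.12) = 0.00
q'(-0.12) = 0.00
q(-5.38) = 0.00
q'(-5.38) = 0.00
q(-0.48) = 0.00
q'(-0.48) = 0.00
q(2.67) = 0.00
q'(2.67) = 0.00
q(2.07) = 0.00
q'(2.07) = 0.00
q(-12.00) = 0.00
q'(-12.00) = 0.00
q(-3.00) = 0.00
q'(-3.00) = 0.00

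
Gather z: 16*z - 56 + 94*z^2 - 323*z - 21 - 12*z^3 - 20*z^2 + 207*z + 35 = -12*z^3 + 74*z^2 - 100*z - 42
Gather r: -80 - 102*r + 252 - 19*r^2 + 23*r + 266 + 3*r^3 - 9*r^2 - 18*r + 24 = 3*r^3 - 28*r^2 - 97*r + 462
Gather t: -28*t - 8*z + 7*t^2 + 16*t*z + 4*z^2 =7*t^2 + t*(16*z - 28) + 4*z^2 - 8*z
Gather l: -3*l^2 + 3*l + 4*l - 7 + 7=-3*l^2 + 7*l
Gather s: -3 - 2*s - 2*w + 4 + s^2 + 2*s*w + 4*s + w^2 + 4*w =s^2 + s*(2*w + 2) + w^2 + 2*w + 1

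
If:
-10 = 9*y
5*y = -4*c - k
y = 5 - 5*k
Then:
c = 13/12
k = 11/9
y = -10/9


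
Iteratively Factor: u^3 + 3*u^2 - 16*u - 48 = (u - 4)*(u^2 + 7*u + 12) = (u - 4)*(u + 4)*(u + 3)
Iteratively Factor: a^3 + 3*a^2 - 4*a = (a - 1)*(a^2 + 4*a) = a*(a - 1)*(a + 4)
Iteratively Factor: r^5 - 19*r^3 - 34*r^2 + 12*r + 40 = (r - 1)*(r^4 + r^3 - 18*r^2 - 52*r - 40) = (r - 1)*(r + 2)*(r^3 - r^2 - 16*r - 20) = (r - 1)*(r + 2)^2*(r^2 - 3*r - 10) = (r - 5)*(r - 1)*(r + 2)^2*(r + 2)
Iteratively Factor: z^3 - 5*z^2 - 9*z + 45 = (z + 3)*(z^2 - 8*z + 15) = (z - 5)*(z + 3)*(z - 3)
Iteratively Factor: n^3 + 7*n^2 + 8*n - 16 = (n + 4)*(n^2 + 3*n - 4) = (n - 1)*(n + 4)*(n + 4)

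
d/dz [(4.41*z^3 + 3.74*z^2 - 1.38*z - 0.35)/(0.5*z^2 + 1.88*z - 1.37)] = (2.205*z^4 + 16.5816*z^3 - 10.4039*z^2 - 9.8976*z + 2.5486)/(0.25*z^4 + 1.88*z^3 + 2.1644*z^2 - 5.1512*z + 1.8769)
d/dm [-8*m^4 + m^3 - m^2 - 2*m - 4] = -32*m^3 + 3*m^2 - 2*m - 2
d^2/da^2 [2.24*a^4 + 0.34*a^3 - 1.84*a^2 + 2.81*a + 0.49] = 26.88*a^2 + 2.04*a - 3.68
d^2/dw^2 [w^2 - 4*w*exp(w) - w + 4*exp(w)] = -4*w*exp(w) - 4*exp(w) + 2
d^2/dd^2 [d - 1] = 0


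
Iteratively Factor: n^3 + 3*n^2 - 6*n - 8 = (n + 1)*(n^2 + 2*n - 8) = (n - 2)*(n + 1)*(n + 4)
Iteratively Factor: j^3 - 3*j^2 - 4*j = (j - 4)*(j^2 + j) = (j - 4)*(j + 1)*(j)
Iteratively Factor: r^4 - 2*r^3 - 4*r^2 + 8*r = (r - 2)*(r^3 - 4*r) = (r - 2)^2*(r^2 + 2*r) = r*(r - 2)^2*(r + 2)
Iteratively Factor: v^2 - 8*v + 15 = (v - 5)*(v - 3)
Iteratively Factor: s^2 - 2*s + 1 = (s - 1)*(s - 1)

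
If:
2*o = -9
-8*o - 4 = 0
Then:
No Solution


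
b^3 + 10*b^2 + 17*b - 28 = (b - 1)*(b + 4)*(b + 7)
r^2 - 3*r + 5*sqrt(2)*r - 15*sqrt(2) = (r - 3)*(r + 5*sqrt(2))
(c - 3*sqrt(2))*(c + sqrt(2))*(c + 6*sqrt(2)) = c^3 + 4*sqrt(2)*c^2 - 30*c - 36*sqrt(2)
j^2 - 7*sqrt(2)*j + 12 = (j - 6*sqrt(2))*(j - sqrt(2))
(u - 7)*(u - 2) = u^2 - 9*u + 14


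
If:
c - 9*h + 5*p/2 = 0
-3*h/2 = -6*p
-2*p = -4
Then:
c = 67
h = 8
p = 2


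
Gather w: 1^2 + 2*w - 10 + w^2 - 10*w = w^2 - 8*w - 9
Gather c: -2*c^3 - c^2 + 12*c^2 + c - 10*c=-2*c^3 + 11*c^2 - 9*c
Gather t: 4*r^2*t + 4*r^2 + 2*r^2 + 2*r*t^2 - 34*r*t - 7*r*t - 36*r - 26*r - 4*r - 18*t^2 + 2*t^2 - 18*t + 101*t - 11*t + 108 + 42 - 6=6*r^2 - 66*r + t^2*(2*r - 16) + t*(4*r^2 - 41*r + 72) + 144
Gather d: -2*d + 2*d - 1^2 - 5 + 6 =0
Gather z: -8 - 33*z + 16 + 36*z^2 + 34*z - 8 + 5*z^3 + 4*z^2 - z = 5*z^3 + 40*z^2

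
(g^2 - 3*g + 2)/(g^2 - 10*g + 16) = (g - 1)/(g - 8)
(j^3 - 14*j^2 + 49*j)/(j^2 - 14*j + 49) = j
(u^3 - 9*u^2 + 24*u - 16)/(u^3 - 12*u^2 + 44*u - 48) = (u^2 - 5*u + 4)/(u^2 - 8*u + 12)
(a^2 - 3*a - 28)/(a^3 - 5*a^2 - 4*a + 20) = (a^2 - 3*a - 28)/(a^3 - 5*a^2 - 4*a + 20)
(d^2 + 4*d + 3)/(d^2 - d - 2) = (d + 3)/(d - 2)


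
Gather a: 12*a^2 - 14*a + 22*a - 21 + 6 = 12*a^2 + 8*a - 15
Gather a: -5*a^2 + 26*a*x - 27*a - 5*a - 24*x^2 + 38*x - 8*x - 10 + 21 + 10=-5*a^2 + a*(26*x - 32) - 24*x^2 + 30*x + 21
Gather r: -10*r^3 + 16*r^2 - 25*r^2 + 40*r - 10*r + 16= -10*r^3 - 9*r^2 + 30*r + 16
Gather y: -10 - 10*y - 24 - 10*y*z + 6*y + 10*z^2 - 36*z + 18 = y*(-10*z - 4) + 10*z^2 - 36*z - 16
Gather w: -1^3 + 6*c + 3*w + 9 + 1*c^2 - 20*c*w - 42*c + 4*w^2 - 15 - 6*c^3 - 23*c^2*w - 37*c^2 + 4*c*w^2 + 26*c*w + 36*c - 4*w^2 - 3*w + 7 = -6*c^3 - 36*c^2 + 4*c*w^2 + w*(-23*c^2 + 6*c)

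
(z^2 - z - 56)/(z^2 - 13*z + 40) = (z + 7)/(z - 5)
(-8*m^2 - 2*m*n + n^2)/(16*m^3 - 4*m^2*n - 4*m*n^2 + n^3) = -1/(2*m - n)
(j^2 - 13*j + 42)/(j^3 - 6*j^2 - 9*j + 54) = (j - 7)/(j^2 - 9)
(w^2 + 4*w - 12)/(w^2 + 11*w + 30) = (w - 2)/(w + 5)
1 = 1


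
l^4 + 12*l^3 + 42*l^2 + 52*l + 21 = (l + 1)^2*(l + 3)*(l + 7)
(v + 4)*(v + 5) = v^2 + 9*v + 20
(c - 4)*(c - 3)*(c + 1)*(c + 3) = c^4 - 3*c^3 - 13*c^2 + 27*c + 36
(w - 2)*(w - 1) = w^2 - 3*w + 2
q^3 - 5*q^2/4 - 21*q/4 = q*(q - 3)*(q + 7/4)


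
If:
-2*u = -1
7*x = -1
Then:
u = 1/2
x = -1/7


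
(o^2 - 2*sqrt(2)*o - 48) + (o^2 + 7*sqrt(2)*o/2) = 2*o^2 + 3*sqrt(2)*o/2 - 48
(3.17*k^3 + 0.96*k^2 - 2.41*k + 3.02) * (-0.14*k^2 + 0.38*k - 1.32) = -0.4438*k^5 + 1.0702*k^4 - 3.4822*k^3 - 2.6058*k^2 + 4.3288*k - 3.9864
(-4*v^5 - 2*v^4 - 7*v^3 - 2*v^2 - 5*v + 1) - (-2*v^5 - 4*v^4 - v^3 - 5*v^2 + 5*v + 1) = -2*v^5 + 2*v^4 - 6*v^3 + 3*v^2 - 10*v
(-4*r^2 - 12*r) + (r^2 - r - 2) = -3*r^2 - 13*r - 2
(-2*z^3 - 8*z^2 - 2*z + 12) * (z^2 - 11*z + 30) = -2*z^5 + 14*z^4 + 26*z^3 - 206*z^2 - 192*z + 360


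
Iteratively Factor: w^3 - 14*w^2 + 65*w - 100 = (w - 5)*(w^2 - 9*w + 20) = (w - 5)^2*(w - 4)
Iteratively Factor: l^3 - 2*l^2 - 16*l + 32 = (l - 2)*(l^2 - 16) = (l - 2)*(l + 4)*(l - 4)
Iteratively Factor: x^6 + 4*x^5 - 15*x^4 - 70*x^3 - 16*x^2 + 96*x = (x - 1)*(x^5 + 5*x^4 - 10*x^3 - 80*x^2 - 96*x) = (x - 4)*(x - 1)*(x^4 + 9*x^3 + 26*x^2 + 24*x) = (x - 4)*(x - 1)*(x + 4)*(x^3 + 5*x^2 + 6*x) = x*(x - 4)*(x - 1)*(x + 4)*(x^2 + 5*x + 6) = x*(x - 4)*(x - 1)*(x + 3)*(x + 4)*(x + 2)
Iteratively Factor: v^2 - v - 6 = (v - 3)*(v + 2)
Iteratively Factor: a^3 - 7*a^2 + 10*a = (a - 5)*(a^2 - 2*a) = a*(a - 5)*(a - 2)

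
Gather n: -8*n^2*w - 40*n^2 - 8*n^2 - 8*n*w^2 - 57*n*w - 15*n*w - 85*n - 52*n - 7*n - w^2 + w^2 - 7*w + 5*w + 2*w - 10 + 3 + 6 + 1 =n^2*(-8*w - 48) + n*(-8*w^2 - 72*w - 144)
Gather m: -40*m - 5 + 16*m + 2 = -24*m - 3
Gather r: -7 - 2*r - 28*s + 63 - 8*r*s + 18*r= r*(16 - 8*s) - 28*s + 56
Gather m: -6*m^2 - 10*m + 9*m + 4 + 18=-6*m^2 - m + 22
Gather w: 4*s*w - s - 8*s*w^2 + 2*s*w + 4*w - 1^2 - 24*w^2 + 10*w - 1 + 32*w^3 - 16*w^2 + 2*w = -s + 32*w^3 + w^2*(-8*s - 40) + w*(6*s + 16) - 2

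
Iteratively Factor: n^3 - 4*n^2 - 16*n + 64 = (n - 4)*(n^2 - 16) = (n - 4)*(n + 4)*(n - 4)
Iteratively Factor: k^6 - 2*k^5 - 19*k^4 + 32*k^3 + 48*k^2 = (k + 1)*(k^5 - 3*k^4 - 16*k^3 + 48*k^2) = k*(k + 1)*(k^4 - 3*k^3 - 16*k^2 + 48*k) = k*(k - 4)*(k + 1)*(k^3 + k^2 - 12*k) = k*(k - 4)*(k - 3)*(k + 1)*(k^2 + 4*k) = k*(k - 4)*(k - 3)*(k + 1)*(k + 4)*(k)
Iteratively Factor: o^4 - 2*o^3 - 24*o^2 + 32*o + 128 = (o + 4)*(o^3 - 6*o^2 + 32) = (o + 2)*(o + 4)*(o^2 - 8*o + 16) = (o - 4)*(o + 2)*(o + 4)*(o - 4)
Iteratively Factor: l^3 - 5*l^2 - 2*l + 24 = (l - 4)*(l^2 - l - 6) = (l - 4)*(l - 3)*(l + 2)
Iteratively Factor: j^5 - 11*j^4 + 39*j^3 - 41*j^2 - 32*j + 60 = (j + 1)*(j^4 - 12*j^3 + 51*j^2 - 92*j + 60) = (j - 2)*(j + 1)*(j^3 - 10*j^2 + 31*j - 30) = (j - 5)*(j - 2)*(j + 1)*(j^2 - 5*j + 6) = (j - 5)*(j - 3)*(j - 2)*(j + 1)*(j - 2)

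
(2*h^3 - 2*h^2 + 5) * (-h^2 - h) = -2*h^5 + 2*h^3 - 5*h^2 - 5*h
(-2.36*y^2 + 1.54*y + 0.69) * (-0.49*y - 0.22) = 1.1564*y^3 - 0.2354*y^2 - 0.6769*y - 0.1518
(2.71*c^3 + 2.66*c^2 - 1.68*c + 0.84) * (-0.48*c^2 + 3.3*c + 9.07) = -1.3008*c^5 + 7.6662*c^4 + 34.1641*c^3 + 18.179*c^2 - 12.4656*c + 7.6188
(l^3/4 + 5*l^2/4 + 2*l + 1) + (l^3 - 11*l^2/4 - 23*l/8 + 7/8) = 5*l^3/4 - 3*l^2/2 - 7*l/8 + 15/8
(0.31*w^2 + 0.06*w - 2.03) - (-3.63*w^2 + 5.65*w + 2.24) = 3.94*w^2 - 5.59*w - 4.27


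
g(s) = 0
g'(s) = 0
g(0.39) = 0.00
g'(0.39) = 0.00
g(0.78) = 0.00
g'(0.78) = 0.00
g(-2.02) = 0.00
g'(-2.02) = 0.00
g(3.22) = 0.00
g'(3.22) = 0.00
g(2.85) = 0.00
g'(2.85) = 0.00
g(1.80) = 0.00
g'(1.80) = 0.00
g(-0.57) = 0.00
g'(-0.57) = 0.00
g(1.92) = 0.00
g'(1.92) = 0.00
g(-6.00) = 0.00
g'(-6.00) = 0.00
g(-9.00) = 0.00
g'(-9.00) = 0.00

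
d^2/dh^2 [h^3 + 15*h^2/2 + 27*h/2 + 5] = 6*h + 15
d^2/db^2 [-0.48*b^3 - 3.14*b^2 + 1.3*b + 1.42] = -2.88*b - 6.28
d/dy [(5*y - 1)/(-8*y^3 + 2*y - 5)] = (-40*y^3 + 10*y + 2*(5*y - 1)*(12*y^2 - 1) - 25)/(8*y^3 - 2*y + 5)^2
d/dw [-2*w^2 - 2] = -4*w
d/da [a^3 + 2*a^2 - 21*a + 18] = 3*a^2 + 4*a - 21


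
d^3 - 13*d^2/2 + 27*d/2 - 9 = (d - 3)*(d - 2)*(d - 3/2)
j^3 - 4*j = j*(j - 2)*(j + 2)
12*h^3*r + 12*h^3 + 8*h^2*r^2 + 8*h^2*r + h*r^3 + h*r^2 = (2*h + r)*(6*h + r)*(h*r + h)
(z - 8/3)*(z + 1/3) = z^2 - 7*z/3 - 8/9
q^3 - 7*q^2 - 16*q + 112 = (q - 7)*(q - 4)*(q + 4)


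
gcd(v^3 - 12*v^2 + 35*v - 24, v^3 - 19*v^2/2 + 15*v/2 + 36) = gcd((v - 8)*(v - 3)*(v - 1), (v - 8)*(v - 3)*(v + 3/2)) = v^2 - 11*v + 24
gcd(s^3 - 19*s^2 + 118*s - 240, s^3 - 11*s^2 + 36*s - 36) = s - 6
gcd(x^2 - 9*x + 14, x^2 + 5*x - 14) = x - 2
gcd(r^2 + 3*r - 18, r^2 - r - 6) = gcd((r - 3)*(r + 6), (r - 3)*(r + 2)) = r - 3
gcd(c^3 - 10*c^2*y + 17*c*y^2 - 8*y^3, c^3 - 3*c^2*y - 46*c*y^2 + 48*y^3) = c^2 - 9*c*y + 8*y^2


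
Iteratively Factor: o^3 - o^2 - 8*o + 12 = (o + 3)*(o^2 - 4*o + 4) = (o - 2)*(o + 3)*(o - 2)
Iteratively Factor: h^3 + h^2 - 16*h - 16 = (h + 1)*(h^2 - 16) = (h - 4)*(h + 1)*(h + 4)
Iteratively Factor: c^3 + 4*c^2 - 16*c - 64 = (c + 4)*(c^2 - 16) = (c - 4)*(c + 4)*(c + 4)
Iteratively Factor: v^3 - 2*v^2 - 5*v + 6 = (v - 3)*(v^2 + v - 2) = (v - 3)*(v + 2)*(v - 1)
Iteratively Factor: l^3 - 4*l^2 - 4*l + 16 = (l + 2)*(l^2 - 6*l + 8) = (l - 2)*(l + 2)*(l - 4)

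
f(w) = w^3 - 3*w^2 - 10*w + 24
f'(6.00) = 62.00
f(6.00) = 72.00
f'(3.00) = -1.00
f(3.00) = -6.00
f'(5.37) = 44.29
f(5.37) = 38.64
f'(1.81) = -11.03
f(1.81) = 2.00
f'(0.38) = -11.85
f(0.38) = 19.82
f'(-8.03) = 231.62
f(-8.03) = -606.92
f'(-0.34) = -7.61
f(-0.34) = 27.01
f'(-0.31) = -7.85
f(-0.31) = 26.78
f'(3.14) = 0.74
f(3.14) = -6.02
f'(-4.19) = 67.81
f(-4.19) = -60.33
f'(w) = 3*w^2 - 6*w - 10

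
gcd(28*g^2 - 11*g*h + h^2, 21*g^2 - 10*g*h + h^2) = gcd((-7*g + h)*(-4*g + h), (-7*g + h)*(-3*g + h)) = 7*g - h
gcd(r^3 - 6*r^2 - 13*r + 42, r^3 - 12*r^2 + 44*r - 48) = r - 2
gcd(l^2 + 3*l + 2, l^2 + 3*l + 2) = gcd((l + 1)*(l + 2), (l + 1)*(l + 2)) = l^2 + 3*l + 2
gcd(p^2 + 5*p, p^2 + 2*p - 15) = p + 5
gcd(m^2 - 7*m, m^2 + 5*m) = m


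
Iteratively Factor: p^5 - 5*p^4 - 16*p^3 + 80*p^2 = (p)*(p^4 - 5*p^3 - 16*p^2 + 80*p) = p^2*(p^3 - 5*p^2 - 16*p + 80) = p^2*(p - 4)*(p^2 - p - 20) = p^2*(p - 4)*(p + 4)*(p - 5)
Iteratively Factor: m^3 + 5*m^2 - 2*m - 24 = (m + 3)*(m^2 + 2*m - 8) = (m - 2)*(m + 3)*(m + 4)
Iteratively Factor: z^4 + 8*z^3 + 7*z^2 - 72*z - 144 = (z - 3)*(z^3 + 11*z^2 + 40*z + 48) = (z - 3)*(z + 4)*(z^2 + 7*z + 12) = (z - 3)*(z + 4)^2*(z + 3)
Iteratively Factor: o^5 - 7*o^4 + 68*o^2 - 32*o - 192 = (o - 4)*(o^4 - 3*o^3 - 12*o^2 + 20*o + 48) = (o - 4)^2*(o^3 + o^2 - 8*o - 12) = (o - 4)^2*(o + 2)*(o^2 - o - 6) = (o - 4)^2*(o + 2)^2*(o - 3)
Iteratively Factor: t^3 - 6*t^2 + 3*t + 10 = (t - 5)*(t^2 - t - 2) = (t - 5)*(t - 2)*(t + 1)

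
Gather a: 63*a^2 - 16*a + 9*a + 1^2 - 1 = 63*a^2 - 7*a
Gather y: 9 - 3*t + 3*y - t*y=-3*t + y*(3 - t) + 9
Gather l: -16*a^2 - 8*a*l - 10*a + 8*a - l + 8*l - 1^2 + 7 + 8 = -16*a^2 - 2*a + l*(7 - 8*a) + 14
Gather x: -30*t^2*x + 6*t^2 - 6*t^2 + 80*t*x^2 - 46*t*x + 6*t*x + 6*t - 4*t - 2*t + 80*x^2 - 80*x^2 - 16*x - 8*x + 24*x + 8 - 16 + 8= 80*t*x^2 + x*(-30*t^2 - 40*t)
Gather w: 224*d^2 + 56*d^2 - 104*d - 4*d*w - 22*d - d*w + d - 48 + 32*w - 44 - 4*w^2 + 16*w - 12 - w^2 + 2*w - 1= 280*d^2 - 125*d - 5*w^2 + w*(50 - 5*d) - 105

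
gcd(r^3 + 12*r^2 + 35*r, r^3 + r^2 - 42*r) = r^2 + 7*r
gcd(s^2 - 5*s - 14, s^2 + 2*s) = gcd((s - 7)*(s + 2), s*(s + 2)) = s + 2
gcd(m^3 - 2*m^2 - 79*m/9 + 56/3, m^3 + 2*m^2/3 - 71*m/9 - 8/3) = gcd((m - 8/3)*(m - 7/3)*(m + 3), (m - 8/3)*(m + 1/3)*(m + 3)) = m^2 + m/3 - 8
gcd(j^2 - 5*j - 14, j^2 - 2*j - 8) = j + 2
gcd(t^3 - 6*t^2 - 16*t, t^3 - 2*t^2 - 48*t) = t^2 - 8*t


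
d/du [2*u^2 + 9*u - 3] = 4*u + 9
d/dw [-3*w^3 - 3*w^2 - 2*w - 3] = -9*w^2 - 6*w - 2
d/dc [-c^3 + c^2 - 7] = c*(2 - 3*c)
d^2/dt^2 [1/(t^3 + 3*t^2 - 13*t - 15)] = 2*(-3*(t + 1)*(t^3 + 3*t^2 - 13*t - 15) + (3*t^2 + 6*t - 13)^2)/(t^3 + 3*t^2 - 13*t - 15)^3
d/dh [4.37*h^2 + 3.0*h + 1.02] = 8.74*h + 3.0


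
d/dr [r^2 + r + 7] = 2*r + 1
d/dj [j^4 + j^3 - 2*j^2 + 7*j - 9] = 4*j^3 + 3*j^2 - 4*j + 7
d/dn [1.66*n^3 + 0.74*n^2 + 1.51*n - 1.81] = 4.98*n^2 + 1.48*n + 1.51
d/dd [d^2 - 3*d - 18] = 2*d - 3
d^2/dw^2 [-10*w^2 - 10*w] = -20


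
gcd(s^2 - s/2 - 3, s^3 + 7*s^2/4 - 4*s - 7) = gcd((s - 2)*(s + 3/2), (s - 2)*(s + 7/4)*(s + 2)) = s - 2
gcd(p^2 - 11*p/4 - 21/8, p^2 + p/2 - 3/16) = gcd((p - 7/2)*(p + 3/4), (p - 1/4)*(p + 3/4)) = p + 3/4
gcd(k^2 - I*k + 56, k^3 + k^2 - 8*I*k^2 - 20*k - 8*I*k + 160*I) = k - 8*I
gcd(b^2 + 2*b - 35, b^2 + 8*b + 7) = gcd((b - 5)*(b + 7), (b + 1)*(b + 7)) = b + 7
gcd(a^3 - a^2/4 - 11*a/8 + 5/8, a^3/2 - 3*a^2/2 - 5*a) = 1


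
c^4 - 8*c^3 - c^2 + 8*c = c*(c - 8)*(c - 1)*(c + 1)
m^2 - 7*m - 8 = (m - 8)*(m + 1)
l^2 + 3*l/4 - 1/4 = (l - 1/4)*(l + 1)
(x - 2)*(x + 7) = x^2 + 5*x - 14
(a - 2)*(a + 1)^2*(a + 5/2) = a^4 + 5*a^3/2 - 3*a^2 - 19*a/2 - 5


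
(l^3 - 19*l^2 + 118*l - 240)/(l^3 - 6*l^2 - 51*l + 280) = (l - 6)/(l + 7)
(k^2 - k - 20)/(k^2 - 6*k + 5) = (k + 4)/(k - 1)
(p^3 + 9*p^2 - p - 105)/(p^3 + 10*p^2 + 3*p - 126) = (p + 5)/(p + 6)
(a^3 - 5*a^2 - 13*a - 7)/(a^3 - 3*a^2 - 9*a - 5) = (a - 7)/(a - 5)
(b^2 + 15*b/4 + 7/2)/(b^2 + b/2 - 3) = (4*b + 7)/(2*(2*b - 3))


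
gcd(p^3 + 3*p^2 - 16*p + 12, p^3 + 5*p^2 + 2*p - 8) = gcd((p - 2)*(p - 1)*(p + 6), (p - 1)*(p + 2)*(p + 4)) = p - 1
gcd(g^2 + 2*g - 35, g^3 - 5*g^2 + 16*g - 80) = g - 5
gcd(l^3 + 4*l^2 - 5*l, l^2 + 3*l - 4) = l - 1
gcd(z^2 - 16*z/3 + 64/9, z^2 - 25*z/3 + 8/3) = 1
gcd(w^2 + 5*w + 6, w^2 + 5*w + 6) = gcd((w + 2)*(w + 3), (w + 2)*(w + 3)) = w^2 + 5*w + 6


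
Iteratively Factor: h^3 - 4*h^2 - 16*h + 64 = (h - 4)*(h^2 - 16) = (h - 4)^2*(h + 4)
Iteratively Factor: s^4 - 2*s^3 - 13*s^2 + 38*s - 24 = (s - 3)*(s^3 + s^2 - 10*s + 8) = (s - 3)*(s - 1)*(s^2 + 2*s - 8) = (s - 3)*(s - 2)*(s - 1)*(s + 4)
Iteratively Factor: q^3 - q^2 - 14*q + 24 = (q - 3)*(q^2 + 2*q - 8) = (q - 3)*(q - 2)*(q + 4)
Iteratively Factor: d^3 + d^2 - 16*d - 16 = (d + 4)*(d^2 - 3*d - 4) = (d + 1)*(d + 4)*(d - 4)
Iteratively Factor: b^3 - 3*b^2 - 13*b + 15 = (b - 5)*(b^2 + 2*b - 3) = (b - 5)*(b - 1)*(b + 3)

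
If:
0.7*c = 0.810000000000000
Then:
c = 1.16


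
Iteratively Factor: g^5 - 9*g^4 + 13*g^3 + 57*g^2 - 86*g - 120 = (g - 4)*(g^4 - 5*g^3 - 7*g^2 + 29*g + 30) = (g - 5)*(g - 4)*(g^3 - 7*g - 6) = (g - 5)*(g - 4)*(g + 2)*(g^2 - 2*g - 3) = (g - 5)*(g - 4)*(g + 1)*(g + 2)*(g - 3)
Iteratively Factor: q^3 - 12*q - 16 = (q + 2)*(q^2 - 2*q - 8) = (q + 2)^2*(q - 4)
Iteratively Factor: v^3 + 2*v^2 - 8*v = (v + 4)*(v^2 - 2*v) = (v - 2)*(v + 4)*(v)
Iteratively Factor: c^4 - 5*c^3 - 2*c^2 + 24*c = (c - 3)*(c^3 - 2*c^2 - 8*c) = (c - 3)*(c + 2)*(c^2 - 4*c) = c*(c - 3)*(c + 2)*(c - 4)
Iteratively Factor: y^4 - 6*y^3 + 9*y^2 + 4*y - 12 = (y - 2)*(y^3 - 4*y^2 + y + 6) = (y - 3)*(y - 2)*(y^2 - y - 2) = (y - 3)*(y - 2)*(y + 1)*(y - 2)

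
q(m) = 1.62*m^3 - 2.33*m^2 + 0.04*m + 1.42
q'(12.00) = 643.96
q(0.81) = 0.78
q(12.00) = 2465.74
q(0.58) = 0.98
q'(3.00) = 29.80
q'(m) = 4.86*m^2 - 4.66*m + 0.04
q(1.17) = 0.87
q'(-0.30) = 1.88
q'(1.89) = 8.59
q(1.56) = 1.96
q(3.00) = 24.31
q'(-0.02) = 0.14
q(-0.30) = 1.15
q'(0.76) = -0.69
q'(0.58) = -1.03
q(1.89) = 4.11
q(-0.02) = 1.42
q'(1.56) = 4.60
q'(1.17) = 1.24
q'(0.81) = -0.55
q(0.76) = 0.82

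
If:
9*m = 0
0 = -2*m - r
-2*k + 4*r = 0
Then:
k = 0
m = 0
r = 0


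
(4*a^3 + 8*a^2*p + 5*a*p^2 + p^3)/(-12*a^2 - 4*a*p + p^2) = (2*a^2 + 3*a*p + p^2)/(-6*a + p)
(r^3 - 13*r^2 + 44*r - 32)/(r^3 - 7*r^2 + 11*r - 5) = (r^2 - 12*r + 32)/(r^2 - 6*r + 5)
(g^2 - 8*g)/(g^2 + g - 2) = g*(g - 8)/(g^2 + g - 2)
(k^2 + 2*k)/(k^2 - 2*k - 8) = k/(k - 4)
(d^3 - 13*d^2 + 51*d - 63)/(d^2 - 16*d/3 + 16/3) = 3*(d^3 - 13*d^2 + 51*d - 63)/(3*d^2 - 16*d + 16)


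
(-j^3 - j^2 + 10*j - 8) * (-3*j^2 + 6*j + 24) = 3*j^5 - 3*j^4 - 60*j^3 + 60*j^2 + 192*j - 192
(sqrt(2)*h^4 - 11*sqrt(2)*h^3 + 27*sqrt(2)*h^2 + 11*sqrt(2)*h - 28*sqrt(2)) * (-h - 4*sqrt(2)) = -sqrt(2)*h^5 - 8*h^4 + 11*sqrt(2)*h^4 - 27*sqrt(2)*h^3 + 88*h^3 - 216*h^2 - 11*sqrt(2)*h^2 - 88*h + 28*sqrt(2)*h + 224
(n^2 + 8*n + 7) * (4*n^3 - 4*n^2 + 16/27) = 4*n^5 + 28*n^4 - 4*n^3 - 740*n^2/27 + 128*n/27 + 112/27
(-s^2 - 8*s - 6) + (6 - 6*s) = -s^2 - 14*s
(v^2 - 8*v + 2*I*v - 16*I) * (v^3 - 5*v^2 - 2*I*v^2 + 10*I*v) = v^5 - 13*v^4 + 44*v^3 - 52*v^2 + 160*v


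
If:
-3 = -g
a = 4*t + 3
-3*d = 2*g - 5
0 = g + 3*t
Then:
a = -1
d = -1/3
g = 3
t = -1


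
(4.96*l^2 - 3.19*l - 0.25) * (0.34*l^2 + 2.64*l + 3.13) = 1.6864*l^4 + 12.0098*l^3 + 7.0182*l^2 - 10.6447*l - 0.7825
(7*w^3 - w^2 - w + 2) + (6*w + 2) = 7*w^3 - w^2 + 5*w + 4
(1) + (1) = 2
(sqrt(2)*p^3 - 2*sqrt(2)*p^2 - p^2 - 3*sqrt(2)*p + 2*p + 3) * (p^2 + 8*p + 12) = sqrt(2)*p^5 - p^4 + 6*sqrt(2)*p^4 - 7*sqrt(2)*p^3 - 6*p^3 - 48*sqrt(2)*p^2 + 7*p^2 - 36*sqrt(2)*p + 48*p + 36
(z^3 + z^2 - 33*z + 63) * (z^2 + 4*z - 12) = z^5 + 5*z^4 - 41*z^3 - 81*z^2 + 648*z - 756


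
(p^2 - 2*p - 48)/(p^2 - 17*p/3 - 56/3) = 3*(p + 6)/(3*p + 7)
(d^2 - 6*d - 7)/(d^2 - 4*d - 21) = (d + 1)/(d + 3)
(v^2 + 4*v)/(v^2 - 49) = v*(v + 4)/(v^2 - 49)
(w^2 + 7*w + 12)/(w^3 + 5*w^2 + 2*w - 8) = (w + 3)/(w^2 + w - 2)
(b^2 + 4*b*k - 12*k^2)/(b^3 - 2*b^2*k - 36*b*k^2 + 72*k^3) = 1/(b - 6*k)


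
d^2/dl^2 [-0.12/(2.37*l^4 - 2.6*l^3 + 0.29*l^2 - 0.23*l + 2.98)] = ((3.4128*l^2 - 1.872*l + 0.0696)*(2.37*l^4 - 2.6*l^3 + 0.29*l^2 - 0.23*l + 2.98) - 0.12*(9.48*l^3 - 7.8*l^2 + 0.58*l - 0.23)*(18.96*l^3 - 15.6*l^2 + 1.16*l - 0.46))/(2.37*l^4 - 2.6*l^3 + 0.29*l^2 - 0.23*l + 2.98)^3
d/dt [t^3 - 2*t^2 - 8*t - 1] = 3*t^2 - 4*t - 8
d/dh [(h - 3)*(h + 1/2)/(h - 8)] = (h^2 - 16*h + 43/2)/(h^2 - 16*h + 64)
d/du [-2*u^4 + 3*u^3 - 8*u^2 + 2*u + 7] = -8*u^3 + 9*u^2 - 16*u + 2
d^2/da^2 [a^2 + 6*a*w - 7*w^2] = 2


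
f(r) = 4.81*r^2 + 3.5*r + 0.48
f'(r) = 9.62*r + 3.5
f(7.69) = 311.84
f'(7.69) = 77.48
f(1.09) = 10.01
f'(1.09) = 13.99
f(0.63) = 4.59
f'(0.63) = 9.56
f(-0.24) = -0.08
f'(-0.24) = 1.19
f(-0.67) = 0.29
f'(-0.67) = -2.95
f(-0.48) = -0.09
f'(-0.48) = -1.12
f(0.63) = 4.59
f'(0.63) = 9.56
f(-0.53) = -0.02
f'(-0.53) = -1.60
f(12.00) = 735.12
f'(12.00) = 118.94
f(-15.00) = 1030.23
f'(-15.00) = -140.80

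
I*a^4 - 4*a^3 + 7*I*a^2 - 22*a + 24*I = (a - 2*I)*(a + 3*I)*(a + 4*I)*(I*a + 1)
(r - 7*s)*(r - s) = r^2 - 8*r*s + 7*s^2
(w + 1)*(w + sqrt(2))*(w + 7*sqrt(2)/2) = w^3 + w^2 + 9*sqrt(2)*w^2/2 + 9*sqrt(2)*w/2 + 7*w + 7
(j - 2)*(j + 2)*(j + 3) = j^3 + 3*j^2 - 4*j - 12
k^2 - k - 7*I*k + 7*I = (k - 1)*(k - 7*I)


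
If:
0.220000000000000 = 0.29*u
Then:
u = 0.76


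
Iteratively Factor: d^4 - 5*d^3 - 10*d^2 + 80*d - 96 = (d - 4)*(d^3 - d^2 - 14*d + 24) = (d - 4)*(d - 2)*(d^2 + d - 12) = (d - 4)*(d - 3)*(d - 2)*(d + 4)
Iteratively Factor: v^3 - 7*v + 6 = (v + 3)*(v^2 - 3*v + 2) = (v - 2)*(v + 3)*(v - 1)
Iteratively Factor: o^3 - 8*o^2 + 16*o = (o - 4)*(o^2 - 4*o) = o*(o - 4)*(o - 4)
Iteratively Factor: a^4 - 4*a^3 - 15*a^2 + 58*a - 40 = (a - 2)*(a^3 - 2*a^2 - 19*a + 20) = (a - 5)*(a - 2)*(a^2 + 3*a - 4) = (a - 5)*(a - 2)*(a - 1)*(a + 4)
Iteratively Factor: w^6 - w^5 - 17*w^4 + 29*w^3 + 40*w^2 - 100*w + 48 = (w + 2)*(w^5 - 3*w^4 - 11*w^3 + 51*w^2 - 62*w + 24) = (w - 2)*(w + 2)*(w^4 - w^3 - 13*w^2 + 25*w - 12) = (w - 2)*(w - 1)*(w + 2)*(w^3 - 13*w + 12) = (w - 2)*(w - 1)*(w + 2)*(w + 4)*(w^2 - 4*w + 3) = (w - 2)*(w - 1)^2*(w + 2)*(w + 4)*(w - 3)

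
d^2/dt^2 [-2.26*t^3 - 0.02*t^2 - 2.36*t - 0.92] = -13.56*t - 0.04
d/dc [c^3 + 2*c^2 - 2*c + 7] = 3*c^2 + 4*c - 2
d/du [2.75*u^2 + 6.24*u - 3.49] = 5.5*u + 6.24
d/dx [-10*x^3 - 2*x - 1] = -30*x^2 - 2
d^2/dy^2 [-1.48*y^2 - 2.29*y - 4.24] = -2.96000000000000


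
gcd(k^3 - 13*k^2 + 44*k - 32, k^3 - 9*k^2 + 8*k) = k^2 - 9*k + 8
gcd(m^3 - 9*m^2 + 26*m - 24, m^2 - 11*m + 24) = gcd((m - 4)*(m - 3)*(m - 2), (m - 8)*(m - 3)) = m - 3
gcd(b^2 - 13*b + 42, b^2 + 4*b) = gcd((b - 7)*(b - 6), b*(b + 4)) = 1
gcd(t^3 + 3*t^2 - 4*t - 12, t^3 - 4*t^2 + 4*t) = t - 2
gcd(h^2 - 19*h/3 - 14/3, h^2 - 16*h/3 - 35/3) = h - 7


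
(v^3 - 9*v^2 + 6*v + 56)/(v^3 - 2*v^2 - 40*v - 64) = (v^2 - 11*v + 28)/(v^2 - 4*v - 32)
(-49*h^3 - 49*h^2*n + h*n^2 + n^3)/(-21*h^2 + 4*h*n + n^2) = (7*h^2 + 6*h*n - n^2)/(3*h - n)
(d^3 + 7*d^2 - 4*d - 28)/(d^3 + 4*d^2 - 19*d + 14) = (d + 2)/(d - 1)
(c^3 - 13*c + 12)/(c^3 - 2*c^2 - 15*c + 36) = (c - 1)/(c - 3)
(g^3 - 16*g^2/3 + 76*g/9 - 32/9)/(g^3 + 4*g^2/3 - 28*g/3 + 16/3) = (g - 8/3)/(g + 4)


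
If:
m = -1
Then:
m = -1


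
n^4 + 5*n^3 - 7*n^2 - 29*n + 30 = (n - 2)*(n - 1)*(n + 3)*(n + 5)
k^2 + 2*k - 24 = (k - 4)*(k + 6)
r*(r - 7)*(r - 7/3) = r^3 - 28*r^2/3 + 49*r/3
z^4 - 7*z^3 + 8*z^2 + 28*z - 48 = (z - 4)*(z - 3)*(z - 2)*(z + 2)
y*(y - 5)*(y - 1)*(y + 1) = y^4 - 5*y^3 - y^2 + 5*y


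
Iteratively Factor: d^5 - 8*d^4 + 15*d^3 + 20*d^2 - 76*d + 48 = (d - 3)*(d^4 - 5*d^3 + 20*d - 16) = (d - 3)*(d + 2)*(d^3 - 7*d^2 + 14*d - 8) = (d - 3)*(d - 1)*(d + 2)*(d^2 - 6*d + 8) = (d - 4)*(d - 3)*(d - 1)*(d + 2)*(d - 2)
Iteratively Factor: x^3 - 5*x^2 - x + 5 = (x - 5)*(x^2 - 1) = (x - 5)*(x + 1)*(x - 1)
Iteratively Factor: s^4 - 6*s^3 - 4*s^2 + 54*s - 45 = (s + 3)*(s^3 - 9*s^2 + 23*s - 15) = (s - 5)*(s + 3)*(s^2 - 4*s + 3) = (s - 5)*(s - 3)*(s + 3)*(s - 1)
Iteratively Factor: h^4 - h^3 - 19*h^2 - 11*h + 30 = (h - 1)*(h^3 - 19*h - 30) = (h - 5)*(h - 1)*(h^2 + 5*h + 6) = (h - 5)*(h - 1)*(h + 2)*(h + 3)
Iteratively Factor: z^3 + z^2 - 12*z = (z)*(z^2 + z - 12) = z*(z - 3)*(z + 4)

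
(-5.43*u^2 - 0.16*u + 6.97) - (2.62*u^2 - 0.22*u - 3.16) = -8.05*u^2 + 0.06*u + 10.13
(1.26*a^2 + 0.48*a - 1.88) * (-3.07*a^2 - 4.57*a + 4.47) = -3.8682*a^4 - 7.2318*a^3 + 9.2102*a^2 + 10.7372*a - 8.4036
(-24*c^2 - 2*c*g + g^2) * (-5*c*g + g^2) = 120*c^3*g - 14*c^2*g^2 - 7*c*g^3 + g^4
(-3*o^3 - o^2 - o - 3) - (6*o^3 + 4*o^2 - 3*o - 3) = -9*o^3 - 5*o^2 + 2*o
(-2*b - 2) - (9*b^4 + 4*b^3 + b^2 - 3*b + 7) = -9*b^4 - 4*b^3 - b^2 + b - 9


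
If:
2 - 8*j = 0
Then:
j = 1/4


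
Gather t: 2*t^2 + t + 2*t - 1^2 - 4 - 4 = 2*t^2 + 3*t - 9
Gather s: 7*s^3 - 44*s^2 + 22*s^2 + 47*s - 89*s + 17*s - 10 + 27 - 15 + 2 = 7*s^3 - 22*s^2 - 25*s + 4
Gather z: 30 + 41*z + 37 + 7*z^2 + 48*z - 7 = 7*z^2 + 89*z + 60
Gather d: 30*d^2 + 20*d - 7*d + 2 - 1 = 30*d^2 + 13*d + 1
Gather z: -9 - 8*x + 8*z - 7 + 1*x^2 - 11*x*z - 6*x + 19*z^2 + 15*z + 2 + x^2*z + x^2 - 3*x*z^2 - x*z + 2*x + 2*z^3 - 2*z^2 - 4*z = 2*x^2 - 12*x + 2*z^3 + z^2*(17 - 3*x) + z*(x^2 - 12*x + 19) - 14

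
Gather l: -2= -2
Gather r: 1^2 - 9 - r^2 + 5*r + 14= -r^2 + 5*r + 6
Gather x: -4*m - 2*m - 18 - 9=-6*m - 27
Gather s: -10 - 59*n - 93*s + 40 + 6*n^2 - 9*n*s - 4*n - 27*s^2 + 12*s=6*n^2 - 63*n - 27*s^2 + s*(-9*n - 81) + 30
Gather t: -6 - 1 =-7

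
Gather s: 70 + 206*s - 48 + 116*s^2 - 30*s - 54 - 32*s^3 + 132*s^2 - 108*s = -32*s^3 + 248*s^2 + 68*s - 32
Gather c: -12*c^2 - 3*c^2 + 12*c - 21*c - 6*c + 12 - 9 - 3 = -15*c^2 - 15*c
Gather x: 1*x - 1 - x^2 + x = -x^2 + 2*x - 1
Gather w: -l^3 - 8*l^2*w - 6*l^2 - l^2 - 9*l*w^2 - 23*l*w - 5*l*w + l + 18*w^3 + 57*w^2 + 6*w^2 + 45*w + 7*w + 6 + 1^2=-l^3 - 7*l^2 + l + 18*w^3 + w^2*(63 - 9*l) + w*(-8*l^2 - 28*l + 52) + 7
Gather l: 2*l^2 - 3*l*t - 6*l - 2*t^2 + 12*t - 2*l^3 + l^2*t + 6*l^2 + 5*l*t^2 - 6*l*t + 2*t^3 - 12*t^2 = -2*l^3 + l^2*(t + 8) + l*(5*t^2 - 9*t - 6) + 2*t^3 - 14*t^2 + 12*t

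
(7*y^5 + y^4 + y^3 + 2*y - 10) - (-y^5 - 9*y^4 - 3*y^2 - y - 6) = 8*y^5 + 10*y^4 + y^3 + 3*y^2 + 3*y - 4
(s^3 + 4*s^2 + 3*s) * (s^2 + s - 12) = s^5 + 5*s^4 - 5*s^3 - 45*s^2 - 36*s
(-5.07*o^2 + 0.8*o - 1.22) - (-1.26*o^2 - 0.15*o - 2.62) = -3.81*o^2 + 0.95*o + 1.4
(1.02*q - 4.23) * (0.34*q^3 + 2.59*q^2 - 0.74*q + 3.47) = 0.3468*q^4 + 1.2036*q^3 - 11.7105*q^2 + 6.6696*q - 14.6781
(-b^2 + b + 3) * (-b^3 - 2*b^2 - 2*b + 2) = b^5 + b^4 - 3*b^3 - 10*b^2 - 4*b + 6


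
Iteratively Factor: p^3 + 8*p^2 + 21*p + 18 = (p + 3)*(p^2 + 5*p + 6) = (p + 3)^2*(p + 2)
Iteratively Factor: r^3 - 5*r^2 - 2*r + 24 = (r + 2)*(r^2 - 7*r + 12) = (r - 4)*(r + 2)*(r - 3)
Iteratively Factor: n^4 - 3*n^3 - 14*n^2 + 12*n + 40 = (n - 2)*(n^3 - n^2 - 16*n - 20) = (n - 2)*(n + 2)*(n^2 - 3*n - 10) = (n - 2)*(n + 2)^2*(n - 5)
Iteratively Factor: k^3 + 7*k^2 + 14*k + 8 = (k + 4)*(k^2 + 3*k + 2) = (k + 1)*(k + 4)*(k + 2)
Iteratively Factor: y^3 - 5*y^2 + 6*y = (y)*(y^2 - 5*y + 6) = y*(y - 2)*(y - 3)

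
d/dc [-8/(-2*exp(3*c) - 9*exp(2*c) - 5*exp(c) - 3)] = (-48*exp(2*c) - 144*exp(c) - 40)*exp(c)/(2*exp(3*c) + 9*exp(2*c) + 5*exp(c) + 3)^2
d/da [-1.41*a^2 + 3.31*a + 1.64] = 3.31 - 2.82*a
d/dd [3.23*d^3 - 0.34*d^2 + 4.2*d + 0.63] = 9.69*d^2 - 0.68*d + 4.2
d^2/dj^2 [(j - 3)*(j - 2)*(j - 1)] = 6*j - 12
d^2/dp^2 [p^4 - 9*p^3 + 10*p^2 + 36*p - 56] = 12*p^2 - 54*p + 20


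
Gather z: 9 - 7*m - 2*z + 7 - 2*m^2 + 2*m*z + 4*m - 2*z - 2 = -2*m^2 - 3*m + z*(2*m - 4) + 14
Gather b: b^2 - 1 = b^2 - 1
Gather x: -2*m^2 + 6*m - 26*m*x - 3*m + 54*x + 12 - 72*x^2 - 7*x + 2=-2*m^2 + 3*m - 72*x^2 + x*(47 - 26*m) + 14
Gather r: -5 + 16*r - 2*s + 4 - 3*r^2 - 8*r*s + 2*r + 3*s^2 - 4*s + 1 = -3*r^2 + r*(18 - 8*s) + 3*s^2 - 6*s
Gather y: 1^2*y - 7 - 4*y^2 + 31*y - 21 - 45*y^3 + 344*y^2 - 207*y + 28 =-45*y^3 + 340*y^2 - 175*y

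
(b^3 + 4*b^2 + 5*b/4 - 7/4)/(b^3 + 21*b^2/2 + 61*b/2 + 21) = (b - 1/2)/(b + 6)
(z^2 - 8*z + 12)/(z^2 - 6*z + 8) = (z - 6)/(z - 4)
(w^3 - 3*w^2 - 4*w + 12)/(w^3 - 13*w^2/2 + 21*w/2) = 2*(w^2 - 4)/(w*(2*w - 7))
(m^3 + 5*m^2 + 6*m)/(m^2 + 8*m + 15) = m*(m + 2)/(m + 5)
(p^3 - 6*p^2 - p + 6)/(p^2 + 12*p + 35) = (p^3 - 6*p^2 - p + 6)/(p^2 + 12*p + 35)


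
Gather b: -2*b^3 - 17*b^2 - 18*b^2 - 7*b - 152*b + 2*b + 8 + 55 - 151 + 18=-2*b^3 - 35*b^2 - 157*b - 70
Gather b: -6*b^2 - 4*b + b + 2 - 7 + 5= -6*b^2 - 3*b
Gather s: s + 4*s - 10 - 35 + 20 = 5*s - 25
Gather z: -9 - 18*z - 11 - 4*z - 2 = -22*z - 22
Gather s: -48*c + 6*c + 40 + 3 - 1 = 42 - 42*c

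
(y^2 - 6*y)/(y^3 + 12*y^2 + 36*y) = (y - 6)/(y^2 + 12*y + 36)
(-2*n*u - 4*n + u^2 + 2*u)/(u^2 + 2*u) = (-2*n + u)/u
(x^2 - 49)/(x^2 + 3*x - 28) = (x - 7)/(x - 4)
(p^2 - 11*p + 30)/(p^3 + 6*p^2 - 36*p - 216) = (p - 5)/(p^2 + 12*p + 36)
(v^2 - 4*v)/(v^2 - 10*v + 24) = v/(v - 6)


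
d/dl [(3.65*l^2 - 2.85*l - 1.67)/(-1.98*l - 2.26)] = (-7.227*l^2 - 16.498*l + 3.1344)/(3.9204*l^2 + 8.9496*l + 5.1076)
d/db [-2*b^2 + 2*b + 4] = 2 - 4*b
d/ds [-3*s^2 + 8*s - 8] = 8 - 6*s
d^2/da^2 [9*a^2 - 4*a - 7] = 18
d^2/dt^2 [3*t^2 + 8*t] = 6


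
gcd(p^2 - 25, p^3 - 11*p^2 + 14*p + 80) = p - 5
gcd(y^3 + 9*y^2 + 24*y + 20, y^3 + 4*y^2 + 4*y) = y^2 + 4*y + 4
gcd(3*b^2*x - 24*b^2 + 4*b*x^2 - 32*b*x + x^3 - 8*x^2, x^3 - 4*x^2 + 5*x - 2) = 1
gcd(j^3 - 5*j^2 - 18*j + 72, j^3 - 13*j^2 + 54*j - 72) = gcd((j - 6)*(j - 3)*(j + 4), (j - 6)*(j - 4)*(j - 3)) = j^2 - 9*j + 18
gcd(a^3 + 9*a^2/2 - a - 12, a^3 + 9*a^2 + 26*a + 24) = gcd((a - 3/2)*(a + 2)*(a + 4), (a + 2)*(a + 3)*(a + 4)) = a^2 + 6*a + 8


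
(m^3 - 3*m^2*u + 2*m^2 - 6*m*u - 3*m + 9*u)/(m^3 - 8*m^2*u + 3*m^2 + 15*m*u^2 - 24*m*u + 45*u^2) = (1 - m)/(-m + 5*u)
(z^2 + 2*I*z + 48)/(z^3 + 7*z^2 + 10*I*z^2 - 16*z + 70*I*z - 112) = (z - 6*I)/(z^2 + z*(7 + 2*I) + 14*I)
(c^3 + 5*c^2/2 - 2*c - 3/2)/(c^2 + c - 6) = (2*c^2 - c - 1)/(2*(c - 2))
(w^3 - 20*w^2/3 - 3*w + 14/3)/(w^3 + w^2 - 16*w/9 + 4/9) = 3*(w^2 - 6*w - 7)/(3*w^2 + 5*w - 2)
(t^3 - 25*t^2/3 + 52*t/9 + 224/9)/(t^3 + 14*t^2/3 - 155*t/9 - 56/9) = (3*t^2 - 17*t - 28)/(3*t^2 + 22*t + 7)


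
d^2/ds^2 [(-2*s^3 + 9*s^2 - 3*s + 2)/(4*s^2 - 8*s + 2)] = (32*s^3 - 6*s^2 - 36*s + 25)/(8*s^6 - 48*s^5 + 108*s^4 - 112*s^3 + 54*s^2 - 12*s + 1)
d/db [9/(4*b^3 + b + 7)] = 9*(-12*b^2 - 1)/(4*b^3 + b + 7)^2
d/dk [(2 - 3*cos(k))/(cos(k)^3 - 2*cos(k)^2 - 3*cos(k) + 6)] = (-6*cos(k)^3 + 12*cos(k)^2 - 8*cos(k) + 12)*sin(k)/((sin(k)^2 + 2)^2*(cos(k) - 2)^2)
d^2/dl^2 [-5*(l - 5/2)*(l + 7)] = -10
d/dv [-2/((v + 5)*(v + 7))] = 4*(v + 6)/((v + 5)^2*(v + 7)^2)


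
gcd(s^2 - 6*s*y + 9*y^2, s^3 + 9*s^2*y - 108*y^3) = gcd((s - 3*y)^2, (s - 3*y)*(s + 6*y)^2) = -s + 3*y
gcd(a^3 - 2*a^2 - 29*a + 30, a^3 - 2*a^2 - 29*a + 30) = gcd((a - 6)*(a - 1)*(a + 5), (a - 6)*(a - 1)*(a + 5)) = a^3 - 2*a^2 - 29*a + 30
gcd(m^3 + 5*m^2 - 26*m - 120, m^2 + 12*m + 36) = m + 6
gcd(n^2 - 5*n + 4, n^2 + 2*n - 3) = n - 1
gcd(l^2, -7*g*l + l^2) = l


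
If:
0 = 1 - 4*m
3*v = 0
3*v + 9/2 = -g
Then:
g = -9/2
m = 1/4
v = 0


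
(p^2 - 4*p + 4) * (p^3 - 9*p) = p^5 - 4*p^4 - 5*p^3 + 36*p^2 - 36*p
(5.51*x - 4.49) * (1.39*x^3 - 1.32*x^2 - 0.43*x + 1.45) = 7.6589*x^4 - 13.5143*x^3 + 3.5575*x^2 + 9.9202*x - 6.5105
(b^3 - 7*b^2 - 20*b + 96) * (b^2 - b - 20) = b^5 - 8*b^4 - 33*b^3 + 256*b^2 + 304*b - 1920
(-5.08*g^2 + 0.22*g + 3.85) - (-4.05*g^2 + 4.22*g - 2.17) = -1.03*g^2 - 4.0*g + 6.02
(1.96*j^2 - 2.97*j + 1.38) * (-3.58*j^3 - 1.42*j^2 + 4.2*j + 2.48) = -7.0168*j^5 + 7.8494*j^4 + 7.509*j^3 - 9.5728*j^2 - 1.5696*j + 3.4224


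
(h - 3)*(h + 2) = h^2 - h - 6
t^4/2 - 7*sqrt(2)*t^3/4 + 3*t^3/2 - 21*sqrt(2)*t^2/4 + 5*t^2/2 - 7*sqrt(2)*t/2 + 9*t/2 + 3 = (t/2 + 1/2)*(t + 2)*(t - 3*sqrt(2))*(t - sqrt(2)/2)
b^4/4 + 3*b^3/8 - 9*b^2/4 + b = b*(b/4 + 1)*(b - 2)*(b - 1/2)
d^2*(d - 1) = d^3 - d^2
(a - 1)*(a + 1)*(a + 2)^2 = a^4 + 4*a^3 + 3*a^2 - 4*a - 4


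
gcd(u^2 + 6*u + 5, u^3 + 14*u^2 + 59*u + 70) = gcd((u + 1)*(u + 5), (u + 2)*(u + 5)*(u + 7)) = u + 5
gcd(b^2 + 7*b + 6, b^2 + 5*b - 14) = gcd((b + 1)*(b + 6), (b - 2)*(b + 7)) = 1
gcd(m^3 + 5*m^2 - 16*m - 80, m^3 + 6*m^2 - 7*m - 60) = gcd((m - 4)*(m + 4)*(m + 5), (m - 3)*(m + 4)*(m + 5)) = m^2 + 9*m + 20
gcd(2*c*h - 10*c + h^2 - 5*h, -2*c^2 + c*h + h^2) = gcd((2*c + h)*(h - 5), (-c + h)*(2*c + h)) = 2*c + h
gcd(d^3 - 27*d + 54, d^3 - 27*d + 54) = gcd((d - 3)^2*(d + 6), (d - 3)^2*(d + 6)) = d^3 - 27*d + 54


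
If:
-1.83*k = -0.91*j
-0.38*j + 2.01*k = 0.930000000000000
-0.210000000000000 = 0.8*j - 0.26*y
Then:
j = 1.50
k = 0.75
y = 5.43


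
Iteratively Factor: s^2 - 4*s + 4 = (s - 2)*(s - 2)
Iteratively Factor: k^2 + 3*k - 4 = (k + 4)*(k - 1)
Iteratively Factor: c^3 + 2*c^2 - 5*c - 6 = (c + 1)*(c^2 + c - 6) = (c + 1)*(c + 3)*(c - 2)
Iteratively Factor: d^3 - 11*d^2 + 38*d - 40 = (d - 2)*(d^2 - 9*d + 20) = (d - 5)*(d - 2)*(d - 4)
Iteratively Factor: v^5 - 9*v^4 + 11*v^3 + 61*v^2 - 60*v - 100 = (v - 2)*(v^4 - 7*v^3 - 3*v^2 + 55*v + 50) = (v - 2)*(v + 2)*(v^3 - 9*v^2 + 15*v + 25) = (v - 5)*(v - 2)*(v + 2)*(v^2 - 4*v - 5) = (v - 5)^2*(v - 2)*(v + 2)*(v + 1)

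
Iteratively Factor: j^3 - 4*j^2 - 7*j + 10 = (j + 2)*(j^2 - 6*j + 5) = (j - 1)*(j + 2)*(j - 5)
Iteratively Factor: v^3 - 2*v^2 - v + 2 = (v - 1)*(v^2 - v - 2) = (v - 2)*(v - 1)*(v + 1)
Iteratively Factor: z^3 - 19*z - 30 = (z + 3)*(z^2 - 3*z - 10) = (z - 5)*(z + 3)*(z + 2)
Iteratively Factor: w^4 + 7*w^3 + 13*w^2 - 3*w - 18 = (w + 3)*(w^3 + 4*w^2 + w - 6) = (w + 3)^2*(w^2 + w - 2) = (w - 1)*(w + 3)^2*(w + 2)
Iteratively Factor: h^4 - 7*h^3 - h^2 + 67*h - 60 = (h - 1)*(h^3 - 6*h^2 - 7*h + 60) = (h - 5)*(h - 1)*(h^2 - h - 12) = (h - 5)*(h - 1)*(h + 3)*(h - 4)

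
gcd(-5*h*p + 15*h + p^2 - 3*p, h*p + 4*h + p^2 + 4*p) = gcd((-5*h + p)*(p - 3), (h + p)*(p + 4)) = 1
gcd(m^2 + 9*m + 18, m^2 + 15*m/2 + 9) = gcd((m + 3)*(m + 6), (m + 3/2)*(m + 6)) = m + 6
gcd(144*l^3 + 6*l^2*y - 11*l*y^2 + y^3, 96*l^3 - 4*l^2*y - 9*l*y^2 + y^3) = -24*l^2 - 5*l*y + y^2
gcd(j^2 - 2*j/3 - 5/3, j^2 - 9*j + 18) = 1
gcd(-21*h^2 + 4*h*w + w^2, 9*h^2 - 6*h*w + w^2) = -3*h + w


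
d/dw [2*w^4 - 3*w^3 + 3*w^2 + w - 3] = 8*w^3 - 9*w^2 + 6*w + 1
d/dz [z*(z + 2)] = 2*z + 2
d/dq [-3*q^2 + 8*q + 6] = 8 - 6*q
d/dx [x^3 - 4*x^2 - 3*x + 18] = 3*x^2 - 8*x - 3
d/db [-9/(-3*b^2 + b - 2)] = 9*(1 - 6*b)/(3*b^2 - b + 2)^2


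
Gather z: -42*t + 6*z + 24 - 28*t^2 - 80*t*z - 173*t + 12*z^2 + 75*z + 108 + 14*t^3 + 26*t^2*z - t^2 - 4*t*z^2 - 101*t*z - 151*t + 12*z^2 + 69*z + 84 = 14*t^3 - 29*t^2 - 366*t + z^2*(24 - 4*t) + z*(26*t^2 - 181*t + 150) + 216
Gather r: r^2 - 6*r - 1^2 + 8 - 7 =r^2 - 6*r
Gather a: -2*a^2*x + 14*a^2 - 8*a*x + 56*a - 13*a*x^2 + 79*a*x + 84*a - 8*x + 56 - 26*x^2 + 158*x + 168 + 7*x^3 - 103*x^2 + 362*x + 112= a^2*(14 - 2*x) + a*(-13*x^2 + 71*x + 140) + 7*x^3 - 129*x^2 + 512*x + 336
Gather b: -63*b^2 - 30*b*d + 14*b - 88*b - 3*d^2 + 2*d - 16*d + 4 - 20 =-63*b^2 + b*(-30*d - 74) - 3*d^2 - 14*d - 16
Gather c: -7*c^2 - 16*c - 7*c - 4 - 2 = -7*c^2 - 23*c - 6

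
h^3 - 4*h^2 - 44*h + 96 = (h - 8)*(h - 2)*(h + 6)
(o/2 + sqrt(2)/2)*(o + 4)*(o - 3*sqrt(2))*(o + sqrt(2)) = o^4/2 - sqrt(2)*o^3/2 + 2*o^3 - 5*o^2 - 2*sqrt(2)*o^2 - 20*o - 3*sqrt(2)*o - 12*sqrt(2)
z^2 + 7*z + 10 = (z + 2)*(z + 5)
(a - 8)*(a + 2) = a^2 - 6*a - 16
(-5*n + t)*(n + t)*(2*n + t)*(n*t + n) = -10*n^4*t - 10*n^4 - 13*n^3*t^2 - 13*n^3*t - 2*n^2*t^3 - 2*n^2*t^2 + n*t^4 + n*t^3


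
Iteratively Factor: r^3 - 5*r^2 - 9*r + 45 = (r - 5)*(r^2 - 9) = (r - 5)*(r - 3)*(r + 3)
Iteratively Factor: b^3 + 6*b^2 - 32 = (b + 4)*(b^2 + 2*b - 8) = (b + 4)^2*(b - 2)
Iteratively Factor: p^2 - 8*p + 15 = (p - 3)*(p - 5)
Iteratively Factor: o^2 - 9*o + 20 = (o - 4)*(o - 5)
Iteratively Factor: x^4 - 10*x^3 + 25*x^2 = (x - 5)*(x^3 - 5*x^2) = (x - 5)^2*(x^2) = x*(x - 5)^2*(x)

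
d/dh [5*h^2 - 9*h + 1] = 10*h - 9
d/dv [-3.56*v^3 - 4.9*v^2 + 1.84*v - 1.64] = -10.68*v^2 - 9.8*v + 1.84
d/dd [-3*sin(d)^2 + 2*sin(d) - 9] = 2*(1 - 3*sin(d))*cos(d)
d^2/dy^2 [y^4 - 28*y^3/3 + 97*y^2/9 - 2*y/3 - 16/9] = 12*y^2 - 56*y + 194/9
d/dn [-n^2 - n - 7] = -2*n - 1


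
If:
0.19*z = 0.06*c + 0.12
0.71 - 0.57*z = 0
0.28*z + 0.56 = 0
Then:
No Solution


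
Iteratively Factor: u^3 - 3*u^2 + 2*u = (u - 2)*(u^2 - u) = u*(u - 2)*(u - 1)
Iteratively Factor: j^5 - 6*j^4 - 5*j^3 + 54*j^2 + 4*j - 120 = (j + 2)*(j^4 - 8*j^3 + 11*j^2 + 32*j - 60) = (j + 2)^2*(j^3 - 10*j^2 + 31*j - 30) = (j - 2)*(j + 2)^2*(j^2 - 8*j + 15) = (j - 3)*(j - 2)*(j + 2)^2*(j - 5)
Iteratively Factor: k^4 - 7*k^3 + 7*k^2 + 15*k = (k + 1)*(k^3 - 8*k^2 + 15*k) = (k - 5)*(k + 1)*(k^2 - 3*k) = (k - 5)*(k - 3)*(k + 1)*(k)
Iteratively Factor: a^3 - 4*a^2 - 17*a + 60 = (a - 5)*(a^2 + a - 12) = (a - 5)*(a + 4)*(a - 3)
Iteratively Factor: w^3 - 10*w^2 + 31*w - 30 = (w - 3)*(w^2 - 7*w + 10) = (w - 3)*(w - 2)*(w - 5)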